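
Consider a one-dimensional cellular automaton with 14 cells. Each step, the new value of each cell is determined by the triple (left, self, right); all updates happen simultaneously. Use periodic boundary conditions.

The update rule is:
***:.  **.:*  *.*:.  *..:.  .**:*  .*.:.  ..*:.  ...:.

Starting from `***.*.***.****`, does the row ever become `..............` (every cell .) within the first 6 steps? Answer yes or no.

yes

..*...*.*.*...
..............
all cells are . at step 2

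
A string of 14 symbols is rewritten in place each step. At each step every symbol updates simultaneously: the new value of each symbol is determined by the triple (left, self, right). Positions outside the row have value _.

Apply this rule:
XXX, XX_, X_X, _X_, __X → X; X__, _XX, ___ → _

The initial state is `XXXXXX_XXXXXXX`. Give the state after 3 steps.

_XXXXXX_XXXXXX
X_XXXXXX_XXXXX
XX_XXXXXX_XXXX

XX_XXXXXX_XXXX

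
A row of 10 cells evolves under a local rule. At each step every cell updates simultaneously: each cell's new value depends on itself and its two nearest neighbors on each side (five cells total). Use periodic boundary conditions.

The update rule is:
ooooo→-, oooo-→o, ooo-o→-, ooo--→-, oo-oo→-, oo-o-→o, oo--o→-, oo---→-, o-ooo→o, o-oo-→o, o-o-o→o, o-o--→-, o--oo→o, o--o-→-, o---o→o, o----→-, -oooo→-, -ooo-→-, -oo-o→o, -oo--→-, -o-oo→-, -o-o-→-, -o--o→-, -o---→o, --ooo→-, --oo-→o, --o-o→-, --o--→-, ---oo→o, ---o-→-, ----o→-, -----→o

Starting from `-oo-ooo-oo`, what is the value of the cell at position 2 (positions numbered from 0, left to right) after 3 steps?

step 1: -oo-o---oo
step 2: -ooo-ooooo
step 3: -o---o--o-
position 2 holds -

-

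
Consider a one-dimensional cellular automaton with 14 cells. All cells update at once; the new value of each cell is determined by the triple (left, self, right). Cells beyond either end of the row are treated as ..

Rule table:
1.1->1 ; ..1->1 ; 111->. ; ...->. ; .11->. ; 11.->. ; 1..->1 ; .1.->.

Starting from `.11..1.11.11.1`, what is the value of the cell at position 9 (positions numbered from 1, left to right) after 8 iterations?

iteration 1: 1..11.1..1..1.
iteration 2: .11..1.11.11.1  (repeats iteration 0; period 2)
iteration 8: .11..1.11.11.1
position 9 holds 1

1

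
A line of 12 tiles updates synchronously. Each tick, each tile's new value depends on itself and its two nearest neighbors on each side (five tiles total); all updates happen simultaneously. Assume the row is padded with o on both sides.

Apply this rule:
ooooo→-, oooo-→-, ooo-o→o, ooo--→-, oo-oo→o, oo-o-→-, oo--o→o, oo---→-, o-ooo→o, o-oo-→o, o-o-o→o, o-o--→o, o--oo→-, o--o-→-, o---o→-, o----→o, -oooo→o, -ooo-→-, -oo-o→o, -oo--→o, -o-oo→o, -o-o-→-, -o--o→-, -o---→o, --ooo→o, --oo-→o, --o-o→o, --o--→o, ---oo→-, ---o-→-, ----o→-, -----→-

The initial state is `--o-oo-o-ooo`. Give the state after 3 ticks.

o-oooo-oooo-
oooo-oooo-oo
---oooo-oooo

---oooo-oooo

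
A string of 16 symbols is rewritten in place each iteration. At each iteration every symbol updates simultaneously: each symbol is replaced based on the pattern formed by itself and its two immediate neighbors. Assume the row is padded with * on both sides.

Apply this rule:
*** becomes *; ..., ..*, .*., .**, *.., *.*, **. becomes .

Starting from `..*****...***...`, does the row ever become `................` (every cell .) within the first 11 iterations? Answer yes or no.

iteration 1: ...***.....*....
iteration 2: ....*...........
iteration 3: ................
all cells are . at iteration 3

yes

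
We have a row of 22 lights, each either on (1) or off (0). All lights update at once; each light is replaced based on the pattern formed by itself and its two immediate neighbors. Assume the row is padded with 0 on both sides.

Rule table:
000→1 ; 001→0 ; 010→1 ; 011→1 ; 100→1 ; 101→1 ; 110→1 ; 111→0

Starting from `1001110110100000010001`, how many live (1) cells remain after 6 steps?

12

step 1: 1101011111111111011101
step 2: 1111110000000001110111
step 3: 1000011111111101011101
step 4: 1111010000000111110111
step 5: 1001111111110100011101
step 6: 1101000000011111010111
count of 1: 12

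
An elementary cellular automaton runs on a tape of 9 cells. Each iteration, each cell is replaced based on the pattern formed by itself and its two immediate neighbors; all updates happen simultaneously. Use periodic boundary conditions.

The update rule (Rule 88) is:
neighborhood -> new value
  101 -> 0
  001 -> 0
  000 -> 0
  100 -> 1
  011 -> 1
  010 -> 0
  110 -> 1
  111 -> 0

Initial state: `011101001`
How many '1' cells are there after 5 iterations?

iteration 1: 010100100
iteration 2: 000010010
iteration 3: 000001001
iteration 4: 100000100
iteration 5: 010000010
count of 1: 2

2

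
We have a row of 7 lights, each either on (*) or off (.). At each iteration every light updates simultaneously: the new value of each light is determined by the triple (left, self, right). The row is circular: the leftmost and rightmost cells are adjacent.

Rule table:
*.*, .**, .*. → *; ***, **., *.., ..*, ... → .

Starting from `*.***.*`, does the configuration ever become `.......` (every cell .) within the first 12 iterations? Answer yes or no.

iteration 1: .**..**
iteration 2: **...*.
iteration 3: *....**
iteration 4: .....*.
iteration 5: .....*.  (fixed point — unchanged through iteration 12)
iteration 12 is .....*., still not uniform .

no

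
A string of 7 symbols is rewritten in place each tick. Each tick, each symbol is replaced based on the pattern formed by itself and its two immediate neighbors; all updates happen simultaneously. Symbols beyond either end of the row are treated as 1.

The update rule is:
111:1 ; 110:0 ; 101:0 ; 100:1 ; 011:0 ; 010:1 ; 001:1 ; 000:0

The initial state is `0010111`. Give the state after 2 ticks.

tick 1: 1110011
tick 2: 1101101

1101101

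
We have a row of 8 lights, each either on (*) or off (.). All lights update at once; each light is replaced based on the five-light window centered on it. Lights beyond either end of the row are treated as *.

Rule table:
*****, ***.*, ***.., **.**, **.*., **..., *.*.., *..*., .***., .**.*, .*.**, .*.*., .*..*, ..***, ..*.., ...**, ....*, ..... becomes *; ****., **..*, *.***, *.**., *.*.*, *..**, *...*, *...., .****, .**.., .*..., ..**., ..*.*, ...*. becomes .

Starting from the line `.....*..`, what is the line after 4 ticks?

*.**.**.
**.**.**
.**.**..
*.**....

*.**....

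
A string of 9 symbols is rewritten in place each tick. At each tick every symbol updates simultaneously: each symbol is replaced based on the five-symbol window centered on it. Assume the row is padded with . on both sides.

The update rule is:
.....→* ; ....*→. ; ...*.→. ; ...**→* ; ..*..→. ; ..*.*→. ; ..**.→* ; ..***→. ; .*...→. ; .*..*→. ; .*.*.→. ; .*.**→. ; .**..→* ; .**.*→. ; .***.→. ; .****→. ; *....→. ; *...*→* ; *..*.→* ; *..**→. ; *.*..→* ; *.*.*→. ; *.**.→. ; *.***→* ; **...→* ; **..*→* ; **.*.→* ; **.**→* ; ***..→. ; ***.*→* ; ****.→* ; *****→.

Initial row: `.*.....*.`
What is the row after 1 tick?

....*....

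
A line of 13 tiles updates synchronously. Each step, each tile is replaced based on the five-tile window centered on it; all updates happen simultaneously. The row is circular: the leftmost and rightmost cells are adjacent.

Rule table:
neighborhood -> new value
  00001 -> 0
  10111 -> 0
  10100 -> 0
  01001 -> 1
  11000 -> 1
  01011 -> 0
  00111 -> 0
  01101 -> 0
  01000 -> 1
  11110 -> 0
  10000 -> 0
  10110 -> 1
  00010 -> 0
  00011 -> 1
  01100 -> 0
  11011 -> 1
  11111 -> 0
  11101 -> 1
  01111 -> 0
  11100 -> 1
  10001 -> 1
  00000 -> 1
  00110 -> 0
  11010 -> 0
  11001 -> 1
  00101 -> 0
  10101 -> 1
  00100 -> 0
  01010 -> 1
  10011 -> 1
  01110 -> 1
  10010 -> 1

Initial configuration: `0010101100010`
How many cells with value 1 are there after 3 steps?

step 1: 1001101011001
step 2: 0110001010110
step 3: 1001100110101
count of 1: 7

7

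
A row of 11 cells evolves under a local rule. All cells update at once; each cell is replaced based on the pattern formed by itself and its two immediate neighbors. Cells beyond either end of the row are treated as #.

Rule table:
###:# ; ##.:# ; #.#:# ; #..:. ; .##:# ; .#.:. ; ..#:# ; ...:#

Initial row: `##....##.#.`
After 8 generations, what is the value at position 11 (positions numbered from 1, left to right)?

##.######.#
###########
###########  (fixed point — unchanged through generation 8)
position 11 holds #

#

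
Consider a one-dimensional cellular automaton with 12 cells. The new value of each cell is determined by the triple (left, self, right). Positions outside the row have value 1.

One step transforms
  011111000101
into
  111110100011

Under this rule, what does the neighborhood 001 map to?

0

At position 8 the neighborhood is 001; the next row has 0 there.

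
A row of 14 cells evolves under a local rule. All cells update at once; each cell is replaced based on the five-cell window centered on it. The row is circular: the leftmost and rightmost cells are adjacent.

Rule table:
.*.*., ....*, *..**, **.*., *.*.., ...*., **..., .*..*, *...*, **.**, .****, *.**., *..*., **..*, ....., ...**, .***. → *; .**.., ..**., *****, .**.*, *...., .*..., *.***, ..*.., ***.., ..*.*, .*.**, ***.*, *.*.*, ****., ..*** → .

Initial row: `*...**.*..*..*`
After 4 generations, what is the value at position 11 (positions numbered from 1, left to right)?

.***..****.**.
*.*.**.*..**.*
.*..*.****..**
****...*..**..
position 11 holds *

*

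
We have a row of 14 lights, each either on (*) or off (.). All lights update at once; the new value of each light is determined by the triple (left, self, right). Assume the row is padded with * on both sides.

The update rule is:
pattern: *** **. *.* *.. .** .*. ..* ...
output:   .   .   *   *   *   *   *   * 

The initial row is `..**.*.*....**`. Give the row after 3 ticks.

***.*********.
...**........*
****.*********

****.*********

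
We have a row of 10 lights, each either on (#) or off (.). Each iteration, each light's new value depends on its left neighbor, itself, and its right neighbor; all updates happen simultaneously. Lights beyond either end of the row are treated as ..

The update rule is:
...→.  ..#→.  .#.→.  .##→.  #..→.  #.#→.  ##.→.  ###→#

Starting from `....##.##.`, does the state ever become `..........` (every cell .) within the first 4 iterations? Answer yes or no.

..........
all cells are . at iteration 1

yes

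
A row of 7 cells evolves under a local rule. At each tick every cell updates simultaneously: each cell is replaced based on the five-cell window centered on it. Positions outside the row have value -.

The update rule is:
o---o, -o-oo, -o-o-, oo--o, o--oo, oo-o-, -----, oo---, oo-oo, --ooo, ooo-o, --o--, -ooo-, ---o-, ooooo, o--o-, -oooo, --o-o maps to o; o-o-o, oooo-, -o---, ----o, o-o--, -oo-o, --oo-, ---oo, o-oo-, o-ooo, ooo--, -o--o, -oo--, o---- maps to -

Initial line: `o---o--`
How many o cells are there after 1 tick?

4

o-ooo--
count of o: 4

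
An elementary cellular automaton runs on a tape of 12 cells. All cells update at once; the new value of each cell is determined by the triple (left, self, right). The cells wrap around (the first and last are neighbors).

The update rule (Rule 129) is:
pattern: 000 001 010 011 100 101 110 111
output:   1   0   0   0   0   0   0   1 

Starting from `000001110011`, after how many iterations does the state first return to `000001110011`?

011100100000
001000001111
000011100110
111001000000
010000011110
000111001100
110010000001
100000111100
001110011000
100100000011
000001111001
011100110000
001000000111
000011110010
111001100000
010000001110
000111100100
110011000001
100000011100
001111001000
100110000011
000000111001
011110010000
001100000111
000001110010
111100100000
011000001110
000011100100
111001000001
110000011100
000111001000
110010000011
100000111001
001110010000
100100000111
000001110011

36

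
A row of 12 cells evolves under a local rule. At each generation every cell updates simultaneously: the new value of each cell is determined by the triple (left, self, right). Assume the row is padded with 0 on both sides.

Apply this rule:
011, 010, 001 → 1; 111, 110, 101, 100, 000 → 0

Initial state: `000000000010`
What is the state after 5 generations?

000000000110
000000001100
000000011000
000000110000
000001100000

000001100000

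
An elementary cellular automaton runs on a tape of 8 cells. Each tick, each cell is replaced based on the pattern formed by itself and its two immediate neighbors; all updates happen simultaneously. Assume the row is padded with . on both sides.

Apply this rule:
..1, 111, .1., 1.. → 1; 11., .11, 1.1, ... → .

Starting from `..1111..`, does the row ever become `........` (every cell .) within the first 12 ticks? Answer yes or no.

no

.1.11.1.
11....11
..1..1..
.111111.
1.1111.1
1..11..1
111..111
.1.11.1.  (repeats tick 1; period 7)
tick 12: 1.1111.1
tick 12 is 1.1111.1, still not uniform .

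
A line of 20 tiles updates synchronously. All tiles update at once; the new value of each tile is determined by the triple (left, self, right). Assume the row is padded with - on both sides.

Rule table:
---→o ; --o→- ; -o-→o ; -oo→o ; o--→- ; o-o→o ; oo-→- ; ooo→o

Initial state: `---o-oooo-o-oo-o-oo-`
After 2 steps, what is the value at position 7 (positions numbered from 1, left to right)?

oo-ooooo-oooo-oooo--
o-ooooo-oooo-oooo--o
position 7 holds o

o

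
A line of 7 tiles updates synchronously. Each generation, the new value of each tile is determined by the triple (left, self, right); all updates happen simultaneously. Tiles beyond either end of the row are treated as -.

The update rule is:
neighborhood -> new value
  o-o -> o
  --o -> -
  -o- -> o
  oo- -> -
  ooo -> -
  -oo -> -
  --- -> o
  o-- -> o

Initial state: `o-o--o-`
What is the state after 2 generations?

----o--

oooo-oo
----o--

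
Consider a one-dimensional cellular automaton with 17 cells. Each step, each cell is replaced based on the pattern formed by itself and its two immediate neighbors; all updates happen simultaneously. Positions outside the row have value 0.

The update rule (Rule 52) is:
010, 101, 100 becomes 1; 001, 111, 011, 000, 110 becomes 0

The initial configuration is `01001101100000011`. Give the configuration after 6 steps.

00000001001101100

step 1: 01100010010000000
step 2: 00010011011000000
step 3: 00011000100100000
step 4: 00000100110110000
step 5: 00000110001001000
step 6: 00000001001101100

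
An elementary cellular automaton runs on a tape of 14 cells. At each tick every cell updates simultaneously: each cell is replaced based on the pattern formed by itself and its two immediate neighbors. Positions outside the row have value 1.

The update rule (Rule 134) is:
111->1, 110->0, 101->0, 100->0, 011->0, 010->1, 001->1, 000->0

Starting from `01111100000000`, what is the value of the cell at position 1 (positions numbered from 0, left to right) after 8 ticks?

00111000000001
01010000000010
01010000000110
01010000001000
01010000011001
01010000100010
01010001100110
01010010001000
position 1 holds 1

1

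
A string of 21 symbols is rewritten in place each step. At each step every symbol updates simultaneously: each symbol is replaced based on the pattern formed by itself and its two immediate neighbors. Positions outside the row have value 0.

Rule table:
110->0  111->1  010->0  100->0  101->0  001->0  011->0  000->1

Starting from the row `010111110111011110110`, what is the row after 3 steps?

000011100010001100000
111001001000100001111
010000000010001100110

010000000010001100110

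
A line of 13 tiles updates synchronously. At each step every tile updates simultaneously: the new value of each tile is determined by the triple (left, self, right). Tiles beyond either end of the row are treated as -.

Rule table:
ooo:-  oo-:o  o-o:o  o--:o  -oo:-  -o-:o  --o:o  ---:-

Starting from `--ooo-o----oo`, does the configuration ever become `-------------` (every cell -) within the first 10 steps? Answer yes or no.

no

-o--oooo--o-o
oooo---oooooo
---oo-o-----o
--o-oooo---oo
-ooo---oo-o-o
o--oo-o-ooooo
ooo-oooo----o
--oo---oo--oo
-o-oo-o-ooo-o
ooo-oooo--ooo
step 10 is ooo-oooo--ooo, still not uniform -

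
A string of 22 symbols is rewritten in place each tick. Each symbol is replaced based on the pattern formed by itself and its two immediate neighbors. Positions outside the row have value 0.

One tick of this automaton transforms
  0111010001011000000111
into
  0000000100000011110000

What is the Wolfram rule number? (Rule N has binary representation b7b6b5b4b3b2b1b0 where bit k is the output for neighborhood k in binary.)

position 2: 111 → 0  (bit 7 = 0)
position 3: 110 → 0  (bit 6 = 0)
position 4: 101 → 0  (bit 5 = 0)
position 6: 100 → 0  (bit 4 = 0)
position 1: 011 → 0  (bit 3 = 0)
position 5: 010 → 0  (bit 2 = 0)
position 0: 001 → 0  (bit 1 = 0)
position 7: 000 → 1  (bit 0 = 1)
bits b7..b0 = 00000001 = 1

1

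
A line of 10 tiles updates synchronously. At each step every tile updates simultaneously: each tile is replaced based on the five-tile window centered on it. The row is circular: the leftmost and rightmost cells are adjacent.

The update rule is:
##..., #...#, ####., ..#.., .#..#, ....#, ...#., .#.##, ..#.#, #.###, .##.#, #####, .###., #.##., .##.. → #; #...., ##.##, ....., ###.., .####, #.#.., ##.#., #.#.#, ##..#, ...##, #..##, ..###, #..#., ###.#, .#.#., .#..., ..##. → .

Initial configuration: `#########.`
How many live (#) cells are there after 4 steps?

5

#.######..
###.###...
.#..##.##.
.##..#.##.
count of #: 5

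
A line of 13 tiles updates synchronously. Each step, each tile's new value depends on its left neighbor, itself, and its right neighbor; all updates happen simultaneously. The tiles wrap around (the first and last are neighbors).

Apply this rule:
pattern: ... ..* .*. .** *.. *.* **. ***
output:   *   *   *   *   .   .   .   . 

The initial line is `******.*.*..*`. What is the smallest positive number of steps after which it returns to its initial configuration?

26

.......*.*.**
.*******.*.*.
**.......*.*.
*..*******.*.
*.**.......*.
*.*..*******.
*.*.**.......
*.*.*..******
..*.*.**.....
***.*.*..****
....*.*.**...
*****.*.*..**
......*.*.**.
*******.*.*..
*.......*.*.*
..*******.*.*
.**.......*.*
.*..*******.*
.*.**.......*
.*.*..*******
.*.*.**......
**.*.*..*****
...*.*.**....
****.*.*..***
.....*.*.**..
******.*.*..*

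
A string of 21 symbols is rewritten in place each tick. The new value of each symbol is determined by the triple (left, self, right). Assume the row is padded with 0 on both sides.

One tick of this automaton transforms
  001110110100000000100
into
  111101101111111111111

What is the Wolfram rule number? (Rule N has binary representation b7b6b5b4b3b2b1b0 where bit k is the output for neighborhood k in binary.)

position 3: 111 → 1  (bit 7 = 1)
position 4: 110 → 0  (bit 6 = 0)
position 5: 101 → 1  (bit 5 = 1)
position 10: 100 → 1  (bit 4 = 1)
position 2: 011 → 1  (bit 3 = 1)
position 9: 010 → 1  (bit 2 = 1)
position 1: 001 → 1  (bit 1 = 1)
position 0: 000 → 1  (bit 0 = 1)
bits b7..b0 = 10111111 = 191

191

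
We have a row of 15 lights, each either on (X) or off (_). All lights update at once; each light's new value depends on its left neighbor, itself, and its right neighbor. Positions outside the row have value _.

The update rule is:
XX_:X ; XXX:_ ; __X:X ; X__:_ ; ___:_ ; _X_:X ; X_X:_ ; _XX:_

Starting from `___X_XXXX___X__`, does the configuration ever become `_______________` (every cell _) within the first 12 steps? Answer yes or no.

__XX____X__XX__
_X_X___XX_X_X__
XX_X__X_X_X_X__
_X_X_XX_X_X_X__
XX_X__X_X_X_X__  (repeats step 3; period 2)
step 12: _X_X_XX_X_X_X__
step 12 is _X_X_XX_X_X_X__, still not uniform _

no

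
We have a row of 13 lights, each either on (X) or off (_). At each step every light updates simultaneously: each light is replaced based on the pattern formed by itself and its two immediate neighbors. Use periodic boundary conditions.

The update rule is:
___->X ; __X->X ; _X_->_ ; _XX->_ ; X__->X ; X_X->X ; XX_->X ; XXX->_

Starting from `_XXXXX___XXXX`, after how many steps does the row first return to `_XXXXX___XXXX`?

26

X____XXXX___X
XXXXX___XXXX_
____XXXX___XX
XXXX___XXXX_X
___XXXX___XX_
XXX___XXXX_XX
__XXXX___XX__
XX___XXXX_XXX
_XXXX___XX___
X___XXXX_XXXX
XXXX___XX____
___XXXX_XXXXX
XXX___XX____X
__XXXX_XXXXX_
XX___XX____XX
_XXXX_XXXXX__
X___XX____XXX
XXXX_XXXXX___
___XX____XXXX
XXX_XXXXX___X
__XX____XXXX_
XX_XXXXX___XX
_XX____XXXX__
X_XXXXX___XXX
XX____XXXX___
_XXXXX___XXXX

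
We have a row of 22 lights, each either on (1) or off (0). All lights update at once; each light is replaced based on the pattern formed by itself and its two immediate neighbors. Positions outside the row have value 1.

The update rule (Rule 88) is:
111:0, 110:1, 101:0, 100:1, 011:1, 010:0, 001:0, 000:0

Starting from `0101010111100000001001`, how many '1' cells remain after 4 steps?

step 1: 0000000100110000000101
step 2: 1000000010111000000001
step 3: 1100000000101100000001
step 4: 0110000000001110000001
count of 1: 6

6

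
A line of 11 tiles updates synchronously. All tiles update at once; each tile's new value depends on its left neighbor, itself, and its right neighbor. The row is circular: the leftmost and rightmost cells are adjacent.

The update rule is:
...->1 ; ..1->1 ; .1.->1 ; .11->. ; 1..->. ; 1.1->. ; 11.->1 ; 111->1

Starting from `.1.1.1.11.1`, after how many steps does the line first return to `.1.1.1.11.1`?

step 1: .1.1.1..1.1
step 2: .1.1.1.11.1

2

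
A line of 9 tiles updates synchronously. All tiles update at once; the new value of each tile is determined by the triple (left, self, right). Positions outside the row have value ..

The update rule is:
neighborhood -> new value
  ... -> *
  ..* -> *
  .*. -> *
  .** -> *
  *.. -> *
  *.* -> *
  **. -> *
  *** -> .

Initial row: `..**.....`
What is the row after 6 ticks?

*.......*

*********
*.......*
*********  (repeats tick 1; period 2)
tick 6: *.......*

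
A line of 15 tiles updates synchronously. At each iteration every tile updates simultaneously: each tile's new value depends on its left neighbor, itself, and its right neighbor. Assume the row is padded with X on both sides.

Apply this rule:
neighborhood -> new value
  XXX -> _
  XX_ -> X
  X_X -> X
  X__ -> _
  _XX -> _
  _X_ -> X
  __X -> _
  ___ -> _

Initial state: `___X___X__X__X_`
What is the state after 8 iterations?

___X___X__X__XX
___X___X__X____
___X___X__X____  (fixed point — unchanged through iteration 8)

___X___X__X____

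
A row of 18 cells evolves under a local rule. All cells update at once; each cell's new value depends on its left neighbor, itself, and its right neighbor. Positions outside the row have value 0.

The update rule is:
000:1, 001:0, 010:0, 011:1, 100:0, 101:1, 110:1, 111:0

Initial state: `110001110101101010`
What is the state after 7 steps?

110101011011110100
111010111110011001
101101100010011000
011111101000011011
010000110011011111
000110110011110001
110111110010010100

110111110010010100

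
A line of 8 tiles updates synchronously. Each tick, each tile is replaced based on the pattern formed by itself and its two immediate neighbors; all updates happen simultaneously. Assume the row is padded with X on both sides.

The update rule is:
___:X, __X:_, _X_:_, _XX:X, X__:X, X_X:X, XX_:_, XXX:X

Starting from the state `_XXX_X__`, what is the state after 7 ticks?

tick 1: XXX_X_X_
tick 2: XX_X_X_X
tick 3: X_X_X_XX
tick 4: _X_X_XXX
tick 5: X_X_XXXX
tick 6: _X_XXXXX
tick 7: X_XXXXXX

X_XXXXXX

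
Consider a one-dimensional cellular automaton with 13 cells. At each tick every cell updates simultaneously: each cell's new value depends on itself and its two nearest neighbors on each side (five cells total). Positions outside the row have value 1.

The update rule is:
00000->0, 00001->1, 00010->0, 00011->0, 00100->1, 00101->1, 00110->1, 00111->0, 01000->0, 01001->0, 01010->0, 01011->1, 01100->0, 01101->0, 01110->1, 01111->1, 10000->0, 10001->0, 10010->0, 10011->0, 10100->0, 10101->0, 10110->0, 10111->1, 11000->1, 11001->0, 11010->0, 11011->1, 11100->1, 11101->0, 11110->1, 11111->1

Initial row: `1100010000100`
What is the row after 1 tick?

1110010010100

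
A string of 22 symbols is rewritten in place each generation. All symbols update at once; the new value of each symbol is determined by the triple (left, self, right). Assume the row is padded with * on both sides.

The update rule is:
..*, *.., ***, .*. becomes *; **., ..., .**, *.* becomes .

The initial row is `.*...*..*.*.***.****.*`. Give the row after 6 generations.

.**.*****.*..*...**...
.....***..*****.*..*.*
*...*.*.**.***..****..
.*.**.*.....*.**.**.**
.*....**...**........*
.**..*..*.*..*......*.

.**..*..*.*..*......*.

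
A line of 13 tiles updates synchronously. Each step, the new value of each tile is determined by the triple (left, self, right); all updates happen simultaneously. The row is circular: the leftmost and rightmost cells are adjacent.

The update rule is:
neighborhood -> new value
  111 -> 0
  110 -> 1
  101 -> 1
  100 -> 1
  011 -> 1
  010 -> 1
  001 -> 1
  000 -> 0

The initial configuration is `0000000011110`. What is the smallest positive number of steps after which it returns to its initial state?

step 1: 0000000110011
step 2: 1000001111111
step 3: 1100011000000
step 4: 1110111100001
step 5: 0011100110011
step 6: 1110111111111
step 7: 0011100000000
step 8: 0110110000000
step 9: 1111111000000
step 10: 1000001100001
step 11: 1100011110011
step 12: 0110110011110
step 13: 1111111110011
step 14: 0000000011110

14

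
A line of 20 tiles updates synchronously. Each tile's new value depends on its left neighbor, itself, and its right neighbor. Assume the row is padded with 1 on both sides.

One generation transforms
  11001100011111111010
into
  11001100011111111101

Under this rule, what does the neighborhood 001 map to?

At position 3 the neighborhood is 001; the next row has 0 there.

0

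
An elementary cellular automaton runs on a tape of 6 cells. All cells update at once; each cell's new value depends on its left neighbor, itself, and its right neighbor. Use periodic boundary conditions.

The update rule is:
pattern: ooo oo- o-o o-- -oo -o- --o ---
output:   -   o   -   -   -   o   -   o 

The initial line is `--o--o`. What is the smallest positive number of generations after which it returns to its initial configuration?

1

generation 1: --o--o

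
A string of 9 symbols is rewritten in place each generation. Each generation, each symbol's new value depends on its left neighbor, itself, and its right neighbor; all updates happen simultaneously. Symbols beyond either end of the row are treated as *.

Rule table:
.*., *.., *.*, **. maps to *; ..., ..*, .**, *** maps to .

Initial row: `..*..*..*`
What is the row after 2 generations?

**.**.**.

generation 1: *.**.**..
generation 2: **.**.**.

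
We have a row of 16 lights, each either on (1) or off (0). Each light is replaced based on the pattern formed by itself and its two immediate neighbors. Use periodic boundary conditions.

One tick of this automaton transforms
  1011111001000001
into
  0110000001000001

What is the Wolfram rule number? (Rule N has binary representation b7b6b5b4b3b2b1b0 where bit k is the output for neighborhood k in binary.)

position 3: 111 → 0  (bit 7 = 0)
position 0: 110 → 0  (bit 6 = 0)
position 1: 101 → 1  (bit 5 = 1)
position 7: 100 → 0  (bit 4 = 0)
position 2: 011 → 1  (bit 3 = 1)
position 9: 010 → 1  (bit 2 = 1)
position 8: 001 → 0  (bit 1 = 0)
position 11: 000 → 0  (bit 0 = 0)
bits b7..b0 = 00101100 = 44

44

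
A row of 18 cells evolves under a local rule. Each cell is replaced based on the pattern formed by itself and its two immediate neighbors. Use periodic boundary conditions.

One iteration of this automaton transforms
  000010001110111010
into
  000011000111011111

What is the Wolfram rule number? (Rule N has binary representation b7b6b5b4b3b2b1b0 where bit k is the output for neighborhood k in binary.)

position 9: 111 → 1  (bit 7 = 1)
position 10: 110 → 1  (bit 6 = 1)
position 11: 101 → 1  (bit 5 = 1)
position 5: 100 → 1  (bit 4 = 1)
position 8: 011 → 0  (bit 3 = 0)
position 4: 010 → 1  (bit 2 = 1)
position 3: 001 → 0  (bit 1 = 0)
position 0: 000 → 0  (bit 0 = 0)
bits b7..b0 = 11110100 = 244

244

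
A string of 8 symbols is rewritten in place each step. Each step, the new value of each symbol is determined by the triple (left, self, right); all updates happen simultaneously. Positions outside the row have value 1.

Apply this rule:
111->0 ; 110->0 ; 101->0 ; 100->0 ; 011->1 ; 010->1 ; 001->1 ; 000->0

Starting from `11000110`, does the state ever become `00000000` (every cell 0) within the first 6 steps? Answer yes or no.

step 1: 00001100
step 2: 00011001
step 3: 00110011
step 4: 01100110
step 5: 01001100
step 6: 01011001
step 6 is 01011001, still not uniform 0

no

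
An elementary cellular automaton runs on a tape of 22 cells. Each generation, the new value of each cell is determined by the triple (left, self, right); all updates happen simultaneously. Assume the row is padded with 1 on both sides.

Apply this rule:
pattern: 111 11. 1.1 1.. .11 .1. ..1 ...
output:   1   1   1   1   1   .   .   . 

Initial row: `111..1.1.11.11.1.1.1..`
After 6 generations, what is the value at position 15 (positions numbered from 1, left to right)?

1

generation 1: 1111..1.1111111.1.1.1.
generation 2: 11111..111111111.1.1.1
generation 3: 111111.1111111111.1.11
generation 4: 111111111111111111.111
generation 5: 1111111111111111111111
generation 6: 1111111111111111111111
position 15 holds 1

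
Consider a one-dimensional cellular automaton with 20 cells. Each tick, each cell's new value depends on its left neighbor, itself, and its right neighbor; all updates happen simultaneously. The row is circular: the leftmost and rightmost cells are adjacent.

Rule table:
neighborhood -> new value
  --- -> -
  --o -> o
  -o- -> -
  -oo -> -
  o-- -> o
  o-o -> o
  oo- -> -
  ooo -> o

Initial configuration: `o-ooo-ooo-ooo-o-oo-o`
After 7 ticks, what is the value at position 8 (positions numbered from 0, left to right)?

-

-o-o-o-o-o-o-o-o--o-
o-o-o-o-o-o-o-o-oo-o
-o-o-o-o-o-o-o-o--o-  (repeats tick 1; period 2)
tick 7: -o-o-o-o-o-o-o-o--o-
position 8 holds -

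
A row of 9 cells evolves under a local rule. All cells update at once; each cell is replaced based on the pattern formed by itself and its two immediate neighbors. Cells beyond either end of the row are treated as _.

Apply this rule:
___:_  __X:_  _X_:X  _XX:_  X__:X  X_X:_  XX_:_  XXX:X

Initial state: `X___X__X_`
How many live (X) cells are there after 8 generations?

generation 1: XX__XX_XX
generation 2: __X______
generation 3: __XX_____
generation 4: ____X____
generation 5: ____XX___
generation 6: ______X__
generation 7: ______XX_
generation 8: ________X
count of X: 1

1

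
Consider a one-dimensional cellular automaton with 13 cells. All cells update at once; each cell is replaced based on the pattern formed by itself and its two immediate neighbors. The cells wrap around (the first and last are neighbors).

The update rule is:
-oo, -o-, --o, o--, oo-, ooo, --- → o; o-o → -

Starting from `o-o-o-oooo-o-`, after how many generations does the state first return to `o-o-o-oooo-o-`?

o-o-o-oooo-o-

1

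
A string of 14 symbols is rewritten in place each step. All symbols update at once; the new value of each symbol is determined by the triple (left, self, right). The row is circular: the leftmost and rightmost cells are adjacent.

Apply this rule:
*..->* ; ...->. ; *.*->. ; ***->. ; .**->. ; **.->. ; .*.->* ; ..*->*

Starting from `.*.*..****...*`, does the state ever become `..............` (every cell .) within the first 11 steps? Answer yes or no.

no

.*.***....*.**
.*....*..**...
***..****..*..
...**....*****
*.*..*..*.....
*.********...*
..........*.*.
.........**.**
*.......*.....
**.....***...*
..*...*...*.*.
step 11 is ..*...*...*.*., still not uniform .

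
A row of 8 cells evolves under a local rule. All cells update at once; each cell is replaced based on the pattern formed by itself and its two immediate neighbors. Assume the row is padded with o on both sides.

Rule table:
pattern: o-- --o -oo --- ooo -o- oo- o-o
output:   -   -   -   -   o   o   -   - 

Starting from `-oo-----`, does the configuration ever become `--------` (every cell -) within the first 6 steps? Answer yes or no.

yes

--------
all cells are - at step 1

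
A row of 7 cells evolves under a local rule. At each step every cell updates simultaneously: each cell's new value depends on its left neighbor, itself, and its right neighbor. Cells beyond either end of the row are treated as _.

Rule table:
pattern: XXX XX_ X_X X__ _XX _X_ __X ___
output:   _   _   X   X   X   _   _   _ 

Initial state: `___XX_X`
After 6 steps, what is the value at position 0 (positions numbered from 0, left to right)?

_

step 1: ___X_X_
step 2: ____X_X
step 3: _____X_
step 4: ______X
step 5: _______
step 6: _______
position 0 holds _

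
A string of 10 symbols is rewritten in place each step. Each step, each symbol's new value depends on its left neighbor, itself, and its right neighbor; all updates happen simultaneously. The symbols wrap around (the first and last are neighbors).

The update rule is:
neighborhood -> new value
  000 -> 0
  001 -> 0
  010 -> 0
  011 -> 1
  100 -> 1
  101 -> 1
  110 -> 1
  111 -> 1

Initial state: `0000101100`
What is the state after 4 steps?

0000011110
0000011111
1000011111
1100011111

1100011111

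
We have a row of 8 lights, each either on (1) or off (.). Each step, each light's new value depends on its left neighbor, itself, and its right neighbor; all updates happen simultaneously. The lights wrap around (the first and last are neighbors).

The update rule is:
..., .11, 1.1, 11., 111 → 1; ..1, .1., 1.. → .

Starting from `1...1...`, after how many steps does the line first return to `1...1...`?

2

..1...1.
1...1...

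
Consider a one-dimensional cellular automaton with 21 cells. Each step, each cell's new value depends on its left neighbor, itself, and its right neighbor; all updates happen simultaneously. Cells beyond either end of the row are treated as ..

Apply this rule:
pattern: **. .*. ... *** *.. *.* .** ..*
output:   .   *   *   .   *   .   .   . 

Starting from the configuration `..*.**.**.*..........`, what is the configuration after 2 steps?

*.*.......***********
*.*******............

*.*******............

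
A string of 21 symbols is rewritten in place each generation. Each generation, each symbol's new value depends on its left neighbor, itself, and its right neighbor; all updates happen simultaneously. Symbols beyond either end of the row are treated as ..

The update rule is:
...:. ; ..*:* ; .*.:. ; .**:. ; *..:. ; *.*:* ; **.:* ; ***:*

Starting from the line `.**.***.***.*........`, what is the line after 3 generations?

*.**.***.***.........
.*.**.***.**.........
*.*.**.***.*.........

*.*.**.***.*.........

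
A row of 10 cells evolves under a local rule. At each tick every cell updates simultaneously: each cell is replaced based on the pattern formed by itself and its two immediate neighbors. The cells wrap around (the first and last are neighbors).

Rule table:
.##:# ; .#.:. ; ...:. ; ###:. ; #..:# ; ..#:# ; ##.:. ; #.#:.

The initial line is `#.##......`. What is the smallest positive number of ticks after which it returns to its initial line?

..#.#....#
##...#..#.
#.#.#.##..
......#.##
#....#..#.
.#..#.##..
#.##..#.#.
..#.##....
.#..#.#...
#.##...#..
..#.#.#.##
##......#.
#.#....#..
...#..#.##
#.#.##..#.
....#.##..
...#..#.#.
..#.##...#
##..#.#.#.
#.##......

20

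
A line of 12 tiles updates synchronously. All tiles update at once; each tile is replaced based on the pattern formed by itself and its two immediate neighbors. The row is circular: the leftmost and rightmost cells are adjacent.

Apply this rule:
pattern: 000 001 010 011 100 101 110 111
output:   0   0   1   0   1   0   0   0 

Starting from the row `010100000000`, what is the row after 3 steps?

010110000000
010001000000
011001100000

011001100000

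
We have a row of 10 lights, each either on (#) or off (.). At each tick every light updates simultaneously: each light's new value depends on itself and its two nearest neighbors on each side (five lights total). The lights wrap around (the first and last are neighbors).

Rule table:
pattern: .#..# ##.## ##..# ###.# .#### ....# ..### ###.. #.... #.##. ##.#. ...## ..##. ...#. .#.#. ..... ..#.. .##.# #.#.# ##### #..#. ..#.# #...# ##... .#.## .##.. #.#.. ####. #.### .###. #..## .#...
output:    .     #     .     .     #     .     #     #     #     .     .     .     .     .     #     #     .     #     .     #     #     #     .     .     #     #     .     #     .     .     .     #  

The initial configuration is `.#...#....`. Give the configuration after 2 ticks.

..#...###.
...#..#.#.

...#..#.#.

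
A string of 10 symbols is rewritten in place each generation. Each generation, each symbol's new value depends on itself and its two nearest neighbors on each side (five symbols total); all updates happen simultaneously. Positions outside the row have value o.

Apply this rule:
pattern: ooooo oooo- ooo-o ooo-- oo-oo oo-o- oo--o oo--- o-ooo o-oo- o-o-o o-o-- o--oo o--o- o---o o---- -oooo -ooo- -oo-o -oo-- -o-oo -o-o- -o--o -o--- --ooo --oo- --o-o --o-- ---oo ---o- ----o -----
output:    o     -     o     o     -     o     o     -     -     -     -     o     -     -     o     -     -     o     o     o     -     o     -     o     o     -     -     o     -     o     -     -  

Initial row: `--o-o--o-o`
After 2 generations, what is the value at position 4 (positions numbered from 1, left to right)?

-

generation 1: o--oo-----
generation 2: oo--o-----
position 4 holds -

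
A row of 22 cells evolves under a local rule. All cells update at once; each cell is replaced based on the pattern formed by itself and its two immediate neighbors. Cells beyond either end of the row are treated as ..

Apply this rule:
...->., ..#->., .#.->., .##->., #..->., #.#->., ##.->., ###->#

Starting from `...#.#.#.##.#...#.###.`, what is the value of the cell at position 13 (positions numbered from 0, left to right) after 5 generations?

.

generation 1: ...................#..
generation 2: ......................
generation 3: ......................  (fixed point — unchanged through generation 5)
position 13 holds .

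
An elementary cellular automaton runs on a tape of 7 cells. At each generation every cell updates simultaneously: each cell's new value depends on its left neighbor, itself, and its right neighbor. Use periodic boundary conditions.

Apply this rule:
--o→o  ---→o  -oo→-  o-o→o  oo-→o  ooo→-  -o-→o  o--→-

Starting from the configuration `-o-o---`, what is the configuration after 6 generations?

-o-oooo

oooo-oo
---oo--
ooo-o-o
--oooo-
oo---o-
-o-oooo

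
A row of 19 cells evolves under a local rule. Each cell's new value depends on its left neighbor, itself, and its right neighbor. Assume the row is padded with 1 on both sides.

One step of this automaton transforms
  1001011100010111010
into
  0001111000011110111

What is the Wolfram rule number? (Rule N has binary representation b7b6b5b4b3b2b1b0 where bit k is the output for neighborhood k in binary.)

position 6: 111 → 1  (bit 7 = 1)
position 0: 110 → 0  (bit 6 = 0)
position 4: 101 → 1  (bit 5 = 1)
position 1: 100 → 0  (bit 4 = 0)
position 5: 011 → 1  (bit 3 = 1)
position 3: 010 → 1  (bit 2 = 1)
position 2: 001 → 0  (bit 1 = 0)
position 9: 000 → 0  (bit 0 = 0)
bits b7..b0 = 10101100 = 172

172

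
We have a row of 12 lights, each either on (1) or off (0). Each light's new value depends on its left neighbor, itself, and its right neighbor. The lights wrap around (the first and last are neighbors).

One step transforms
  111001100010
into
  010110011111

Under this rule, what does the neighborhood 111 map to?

1

At position 1 the neighborhood is 111; the next row has 1 there.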